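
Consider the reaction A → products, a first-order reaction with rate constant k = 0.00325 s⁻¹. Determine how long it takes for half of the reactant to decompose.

213.3 s

Step 1: For a first-order reaction, t₁/₂ = ln(2)/k
Step 2: t₁/₂ = ln(2)/0.00325
Step 3: t₁/₂ = 0.6931/0.00325 = 213.3 s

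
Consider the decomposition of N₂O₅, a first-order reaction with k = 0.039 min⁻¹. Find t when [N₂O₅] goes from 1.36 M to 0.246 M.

43.84 min

Step 1: For first-order: t = ln([N₂O₅]₀/[N₂O₅])/k
Step 2: t = ln(1.36/0.246)/0.039
Step 3: t = ln(5.528)/0.039
Step 4: t = 1.71/0.039 = 43.84 min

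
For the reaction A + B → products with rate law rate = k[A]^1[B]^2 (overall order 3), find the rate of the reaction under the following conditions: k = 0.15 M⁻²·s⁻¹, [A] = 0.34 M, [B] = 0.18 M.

0.001652 M/s

Step 1: The rate law is rate = k[A]^1[B]^2, overall order = 1+2 = 3
Step 2: Substitute values: rate = 0.15 × (0.34)^1 × (0.18)^2
Step 3: rate = 0.15 × 0.34 × 0.0324 = 0.0016524 M/s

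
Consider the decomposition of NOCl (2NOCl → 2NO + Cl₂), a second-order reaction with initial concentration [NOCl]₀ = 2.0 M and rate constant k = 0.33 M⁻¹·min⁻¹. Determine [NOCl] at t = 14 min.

0.1953 M

Step 1: For a second-order reaction: 1/[NOCl] = 1/[NOCl]₀ + kt
Step 2: 1/[NOCl] = 1/2.0 + 0.33 × 14
Step 3: 1/[NOCl] = 0.5 + 4.62 = 5.12
Step 4: [NOCl] = 1/5.12 = 0.1953 M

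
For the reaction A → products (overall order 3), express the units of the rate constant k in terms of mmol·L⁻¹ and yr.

(mmol·L⁻¹)⁻²·yr⁻¹

Step 1: For overall order n, rate = k × (concentration)^n.
Step 2: Rate has units mmol·L⁻¹·yr⁻¹; concentration term has units (mmol·L⁻¹)^3.
Step 3: k = rate / (concentration)^n, so units of k = (mmol·L⁻¹)^(1-3)·yr⁻¹ = (mmol·L⁻¹)⁻²·yr⁻¹.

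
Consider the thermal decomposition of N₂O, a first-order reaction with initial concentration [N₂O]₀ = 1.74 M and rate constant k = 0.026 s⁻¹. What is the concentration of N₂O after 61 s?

0.3563 M

Step 1: For a first-order reaction: [N₂O] = [N₂O]₀ × e^(-kt)
Step 2: [N₂O] = 1.74 × e^(-0.026 × 61)
Step 3: [N₂O] = 1.74 × e^(-1.586)
Step 4: [N₂O] = 1.74 × 0.204743 = 0.3563 M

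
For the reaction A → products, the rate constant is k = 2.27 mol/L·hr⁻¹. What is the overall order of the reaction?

zeroth order (0)

Step 1: The units of k for an nth-order reaction are (concentration)^(1-n)·(time)⁻¹.
Step 2: Here k has units mol/L·hr⁻¹, so the concentration exponent is 1.
Step 3: 1 - n = 1 ⇒ n = 0. The reaction is zeroth order.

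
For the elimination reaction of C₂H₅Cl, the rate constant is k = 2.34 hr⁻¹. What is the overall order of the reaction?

first order (1)

Step 1: The units of k for an nth-order reaction are (concentration)^(1-n)·(time)⁻¹.
Step 2: Here k has units hr⁻¹, so the concentration exponent is 0.
Step 3: 1 - n = 0 ⇒ n = 1. The reaction is first order.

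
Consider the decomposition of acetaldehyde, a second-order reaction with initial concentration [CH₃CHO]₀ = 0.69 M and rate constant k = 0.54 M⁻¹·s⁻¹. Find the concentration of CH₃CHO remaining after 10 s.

0.146 M

Step 1: For a second-order reaction: 1/[CH₃CHO] = 1/[CH₃CHO]₀ + kt
Step 2: 1/[CH₃CHO] = 1/0.69 + 0.54 × 10
Step 3: 1/[CH₃CHO] = 1.449 + 5.4 = 6.849
Step 4: [CH₃CHO] = 1/6.849 = 0.146 M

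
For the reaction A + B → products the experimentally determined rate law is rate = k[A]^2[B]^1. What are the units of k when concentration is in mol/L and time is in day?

(mol/L)⁻²·day⁻¹

Step 1: Overall order = 2 + 1 = 3.
Step 2: rate has units mol/L·day⁻¹; [A]^2[B]^1 has units (mol/L)^3.
Step 3: k = rate/([A]^2[B]^1), so units of k = (mol/L)^(1-3)·day⁻¹ = (mol/L)⁻²·day⁻¹.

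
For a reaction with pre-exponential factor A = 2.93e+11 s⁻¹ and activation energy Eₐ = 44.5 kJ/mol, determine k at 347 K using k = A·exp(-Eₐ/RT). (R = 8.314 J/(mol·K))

5.86e+04 s⁻¹

Step 1: Use the Arrhenius equation: k = A × exp(-Eₐ/RT)
Step 2: Convert Eₐ to J/mol: 44.5 kJ/mol = 44500 J/mol
Step 3: Calculate the exponent: -Eₐ/(RT) = -44500/(8.314 × 347) = -15.42483
Step 4: k = 2.93e+11 × exp(-15.42483)
Step 5: k = 2.93e+11 × 2.00024e-07 = 5.8607e+04 s⁻¹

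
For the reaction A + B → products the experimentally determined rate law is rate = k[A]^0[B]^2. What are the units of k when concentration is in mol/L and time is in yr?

(mol/L)⁻¹·yr⁻¹

Step 1: Overall order = 0 + 2 = 2.
Step 2: rate has units mol/L·yr⁻¹; [A]^0[B]^2 has units (mol/L)^2.
Step 3: k = rate/([A]^0[B]^2), so units of k = (mol/L)^(1-2)·yr⁻¹ = (mol/L)⁻¹·yr⁻¹.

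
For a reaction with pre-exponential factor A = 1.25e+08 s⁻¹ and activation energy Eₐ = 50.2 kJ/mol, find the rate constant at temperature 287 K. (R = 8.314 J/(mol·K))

9.12e-02 s⁻¹

Step 1: Use the Arrhenius equation: k = A × exp(-Eₐ/RT)
Step 2: Convert Eₐ to J/mol: 50.2 kJ/mol = 50200 J/mol
Step 3: Calculate the exponent: -Eₐ/(RT) = -50200/(8.314 × 287) = -21.03836
Step 4: k = 1.25e+08 × exp(-21.03836)
Step 5: k = 1.25e+08 × 7.29720e-10 = 9.1215e-02 s⁻¹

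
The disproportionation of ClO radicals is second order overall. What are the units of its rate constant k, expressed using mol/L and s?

(mol/L)⁻¹·s⁻¹

Step 1: For overall order n, rate = k × (concentration)^n.
Step 2: Rate has units mol/L·s⁻¹; concentration term has units (mol/L)^2.
Step 3: k = rate / (concentration)^n, so units of k = (mol/L)^(1-2)·s⁻¹ = (mol/L)⁻¹·s⁻¹.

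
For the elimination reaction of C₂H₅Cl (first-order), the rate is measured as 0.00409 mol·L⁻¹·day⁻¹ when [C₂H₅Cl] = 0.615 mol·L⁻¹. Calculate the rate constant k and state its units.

0.00665 day⁻¹

Step 1: rate = k[C₂H₅Cl]^1, so k = rate / [C₂H₅Cl]^1.
Step 2: k = 0.00409 / (0.615)^1 = 0.00409 / 0.615.
Step 3: k = 0.00665 day⁻¹.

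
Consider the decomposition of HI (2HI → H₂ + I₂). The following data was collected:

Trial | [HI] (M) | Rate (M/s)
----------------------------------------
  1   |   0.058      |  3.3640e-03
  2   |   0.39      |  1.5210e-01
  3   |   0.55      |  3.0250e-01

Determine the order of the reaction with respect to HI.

second order (2)

Step 1: Compare trials to find order n where rate₂/rate₁ = ([HI]₂/[HI]₁)^n
Step 2: rate₂/rate₁ = 1.5210e-01/3.3640e-03 = 45.21
Step 3: [HI]₂/[HI]₁ = 0.39/0.058 = 6.724
Step 4: n = ln(45.21)/ln(6.724) = 2.00 ≈ 2
Step 5: The reaction is second order in HI.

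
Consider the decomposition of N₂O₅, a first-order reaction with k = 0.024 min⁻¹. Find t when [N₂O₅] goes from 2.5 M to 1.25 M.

28.88 min

Step 1: For first-order: t = ln([N₂O₅]₀/[N₂O₅])/k
Step 2: t = ln(2.5/1.25)/0.024
Step 3: t = ln(2)/0.024
Step 4: t = 0.6931/0.024 = 28.88 min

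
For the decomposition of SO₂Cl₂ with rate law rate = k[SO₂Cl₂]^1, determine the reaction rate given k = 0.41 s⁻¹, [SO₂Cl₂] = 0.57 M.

0.2337 M/s

Step 1: Identify the rate law: rate = k[SO₂Cl₂]^1
Step 2: Substitute values: rate = 0.41 × (0.57)^1
Step 3: Calculate: rate = 0.41 × 0.57 = 0.2337 M/s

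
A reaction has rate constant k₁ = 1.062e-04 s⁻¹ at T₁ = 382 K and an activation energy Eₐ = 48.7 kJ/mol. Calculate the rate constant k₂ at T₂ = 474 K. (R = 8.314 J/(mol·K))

2.083e-03 s⁻¹

Step 1: Use the two-temperature Arrhenius form: ln(k₂/k₁) = -Eₐ/R × (1/T₂ - 1/T₁)
Step 2: Convert Eₐ to J/mol: 48.7 kJ/mol = 48700 J/mol
Step 3: 1/T₂ - 1/T₁ = 1/474 - 1/382 = -5.080964e-04 K⁻¹
Step 4: ln(k₂/k₁) = -48700/8.314 × -5.080964e-04 = 2.97622
Step 5: k₂ = k₁ × exp(2.97622) = 1.062e-04 × 1.96135e+01 = 2.083e-03 s⁻¹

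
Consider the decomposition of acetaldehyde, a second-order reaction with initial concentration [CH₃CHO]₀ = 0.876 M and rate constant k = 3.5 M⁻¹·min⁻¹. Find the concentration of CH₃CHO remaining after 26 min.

0.01085 M

Step 1: For a second-order reaction: 1/[CH₃CHO] = 1/[CH₃CHO]₀ + kt
Step 2: 1/[CH₃CHO] = 1/0.876 + 3.5 × 26
Step 3: 1/[CH₃CHO] = 1.142 + 91 = 92.14
Step 4: [CH₃CHO] = 1/92.14 = 0.01085 M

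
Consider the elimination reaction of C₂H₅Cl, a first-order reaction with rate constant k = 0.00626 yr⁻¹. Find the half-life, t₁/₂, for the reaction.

110.7 yr

Step 1: For a first-order reaction, t₁/₂ = ln(2)/k
Step 2: t₁/₂ = ln(2)/0.00626
Step 3: t₁/₂ = 0.6931/0.00626 = 110.7 yr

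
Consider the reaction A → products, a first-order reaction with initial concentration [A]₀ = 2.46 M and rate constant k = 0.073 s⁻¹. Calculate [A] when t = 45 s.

0.0921 M

Step 1: For a first-order reaction: [A] = [A]₀ × e^(-kt)
Step 2: [A] = 2.46 × e^(-0.073 × 45)
Step 3: [A] = 2.46 × e^(-3.285)
Step 4: [A] = 2.46 × 0.0374406 = 0.0921 M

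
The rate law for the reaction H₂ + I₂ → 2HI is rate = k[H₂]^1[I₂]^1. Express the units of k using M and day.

M⁻¹·day⁻¹

Step 1: Overall order = 1 + 1 = 2.
Step 2: rate has units M·day⁻¹; [H₂]^1[I₂]^1 has units M^2.
Step 3: k = rate/([H₂]^1[I₂]^1), so units of k = M^(1-2)·day⁻¹ = M⁻¹·day⁻¹.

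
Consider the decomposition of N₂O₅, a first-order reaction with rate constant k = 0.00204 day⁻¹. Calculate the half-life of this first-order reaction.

339.8 day

Step 1: For a first-order reaction, t₁/₂ = ln(2)/k
Step 2: t₁/₂ = ln(2)/0.00204
Step 3: t₁/₂ = 0.6931/0.00204 = 339.8 day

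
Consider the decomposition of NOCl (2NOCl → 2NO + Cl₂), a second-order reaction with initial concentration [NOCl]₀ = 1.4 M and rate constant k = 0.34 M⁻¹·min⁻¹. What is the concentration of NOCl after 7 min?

0.3232 M

Step 1: For a second-order reaction: 1/[NOCl] = 1/[NOCl]₀ + kt
Step 2: 1/[NOCl] = 1/1.4 + 0.34 × 7
Step 3: 1/[NOCl] = 0.7143 + 2.38 = 3.094
Step 4: [NOCl] = 1/3.094 = 0.3232 M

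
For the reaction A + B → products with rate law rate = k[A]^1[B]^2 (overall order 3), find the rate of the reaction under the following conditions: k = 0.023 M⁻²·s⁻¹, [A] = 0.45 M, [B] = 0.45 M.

0.002096 M/s

Step 1: The rate law is rate = k[A]^1[B]^2, overall order = 1+2 = 3
Step 2: Substitute values: rate = 0.023 × (0.45)^1 × (0.45)^2
Step 3: rate = 0.023 × 0.45 × 0.2025 = 0.00209588 M/s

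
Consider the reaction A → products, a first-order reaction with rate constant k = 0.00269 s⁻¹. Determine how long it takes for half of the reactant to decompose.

257.7 s

Step 1: For a first-order reaction, t₁/₂ = ln(2)/k
Step 2: t₁/₂ = ln(2)/0.00269
Step 3: t₁/₂ = 0.6931/0.00269 = 257.7 s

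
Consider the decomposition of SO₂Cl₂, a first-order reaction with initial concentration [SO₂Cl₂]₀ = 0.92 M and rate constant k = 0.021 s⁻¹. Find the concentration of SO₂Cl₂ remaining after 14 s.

0.6857 M

Step 1: For a first-order reaction: [SO₂Cl₂] = [SO₂Cl₂]₀ × e^(-kt)
Step 2: [SO₂Cl₂] = 0.92 × e^(-0.021 × 14)
Step 3: [SO₂Cl₂] = 0.92 × e^(-0.294)
Step 4: [SO₂Cl₂] = 0.92 × 0.745276 = 0.6857 M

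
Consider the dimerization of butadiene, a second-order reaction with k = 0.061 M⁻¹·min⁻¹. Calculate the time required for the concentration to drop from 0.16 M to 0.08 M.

102.5 min

Step 1: For second-order: t = (1/[C₄H₆] - 1/[C₄H₆]₀)/k
Step 2: t = (1/0.08 - 1/0.16)/0.061
Step 3: t = (12.5 - 6.25)/0.061
Step 4: t = 6.25/0.061 = 102.5 min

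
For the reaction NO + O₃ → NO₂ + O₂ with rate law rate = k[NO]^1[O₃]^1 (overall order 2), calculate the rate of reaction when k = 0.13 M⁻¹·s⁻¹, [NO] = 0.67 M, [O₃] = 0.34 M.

0.02961 M/s

Step 1: The rate law is rate = k[NO]^1[O₃]^1, overall order = 1+1 = 2
Step 2: Substitute values: rate = 0.13 × (0.67)^1 × (0.34)^1
Step 3: rate = 0.13 × 0.67 × 0.34 = 0.029614 M/s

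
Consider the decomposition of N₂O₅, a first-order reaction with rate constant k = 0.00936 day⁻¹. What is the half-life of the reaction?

74.05 day

Step 1: For a first-order reaction, t₁/₂ = ln(2)/k
Step 2: t₁/₂ = ln(2)/0.00936
Step 3: t₁/₂ = 0.6931/0.00936 = 74.05 day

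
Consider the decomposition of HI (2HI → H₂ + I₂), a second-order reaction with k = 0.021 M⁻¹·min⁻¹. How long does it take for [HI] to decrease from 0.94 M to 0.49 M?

46.52 min

Step 1: For second-order: t = (1/[HI] - 1/[HI]₀)/k
Step 2: t = (1/0.49 - 1/0.94)/0.021
Step 3: t = (2.041 - 1.064)/0.021
Step 4: t = 0.977/0.021 = 46.52 min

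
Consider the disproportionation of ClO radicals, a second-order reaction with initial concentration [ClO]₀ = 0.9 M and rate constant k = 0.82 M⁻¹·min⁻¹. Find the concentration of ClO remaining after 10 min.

0.1074 M

Step 1: For a second-order reaction: 1/[ClO] = 1/[ClO]₀ + kt
Step 2: 1/[ClO] = 1/0.9 + 0.82 × 10
Step 3: 1/[ClO] = 1.111 + 8.2 = 9.311
Step 4: [ClO] = 1/9.311 = 0.1074 M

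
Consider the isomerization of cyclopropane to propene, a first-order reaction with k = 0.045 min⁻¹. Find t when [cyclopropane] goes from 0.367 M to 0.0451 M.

46.59 min

Step 1: For first-order: t = ln([cyclopropane]₀/[cyclopropane])/k
Step 2: t = ln(0.367/0.0451)/0.045
Step 3: t = ln(8.137)/0.045
Step 4: t = 2.096/0.045 = 46.59 min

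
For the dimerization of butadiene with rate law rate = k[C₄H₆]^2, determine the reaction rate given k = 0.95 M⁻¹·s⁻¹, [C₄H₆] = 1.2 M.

1.368 M/s

Step 1: Identify the rate law: rate = k[C₄H₆]^2
Step 2: Substitute values: rate = 0.95 × (1.2)^2
Step 3: Calculate: rate = 0.95 × 1.44 = 1.368 M/s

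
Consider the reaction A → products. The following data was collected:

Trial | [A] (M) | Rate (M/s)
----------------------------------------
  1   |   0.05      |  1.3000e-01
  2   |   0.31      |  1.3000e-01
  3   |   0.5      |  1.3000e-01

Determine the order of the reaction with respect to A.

zeroth order (0)

Step 1: Compare trials - when concentration changes, rate stays constant.
Step 2: rate₂/rate₁ = 1.3000e-01/1.3000e-01 = 1
Step 3: [A]₂/[A]₁ = 0.31/0.05 = 6.2
Step 4: Since rate ratio ≈ (conc ratio)^0, the reaction is zeroth order.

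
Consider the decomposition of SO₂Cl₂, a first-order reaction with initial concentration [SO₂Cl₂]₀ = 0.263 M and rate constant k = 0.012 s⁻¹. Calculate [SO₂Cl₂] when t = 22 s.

0.202 M

Step 1: For a first-order reaction: [SO₂Cl₂] = [SO₂Cl₂]₀ × e^(-kt)
Step 2: [SO₂Cl₂] = 0.263 × e^(-0.012 × 22)
Step 3: [SO₂Cl₂] = 0.263 × e^(-0.264)
Step 4: [SO₂Cl₂] = 0.263 × 0.767974 = 0.202 M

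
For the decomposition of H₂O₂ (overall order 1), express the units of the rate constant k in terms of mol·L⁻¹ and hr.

hr⁻¹

Step 1: For overall order n, rate = k × (concentration)^n.
Step 2: Rate has units mol·L⁻¹·hr⁻¹; concentration term has units (mol·L⁻¹)^1.
Step 3: k = rate / (concentration)^n, so units of k = (mol·L⁻¹)^(1-1)·hr⁻¹ = hr⁻¹.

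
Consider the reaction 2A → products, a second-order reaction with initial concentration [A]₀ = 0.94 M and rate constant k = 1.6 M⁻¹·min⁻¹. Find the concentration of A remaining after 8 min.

0.07213 M

Step 1: For a second-order reaction: 1/[A] = 1/[A]₀ + kt
Step 2: 1/[A] = 1/0.94 + 1.6 × 8
Step 3: 1/[A] = 1.064 + 12.8 = 13.86
Step 4: [A] = 1/13.86 = 0.07213 M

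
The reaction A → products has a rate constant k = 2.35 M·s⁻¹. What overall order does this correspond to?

zeroth order (0)

Step 1: The units of k for an nth-order reaction are (concentration)^(1-n)·(time)⁻¹.
Step 2: Here k has units M·s⁻¹, so the concentration exponent is 1.
Step 3: 1 - n = 1 ⇒ n = 0. The reaction is zeroth order.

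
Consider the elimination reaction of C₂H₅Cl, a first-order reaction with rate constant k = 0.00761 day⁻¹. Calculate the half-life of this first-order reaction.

91.08 day

Step 1: For a first-order reaction, t₁/₂ = ln(2)/k
Step 2: t₁/₂ = ln(2)/0.00761
Step 3: t₁/₂ = 0.6931/0.00761 = 91.08 day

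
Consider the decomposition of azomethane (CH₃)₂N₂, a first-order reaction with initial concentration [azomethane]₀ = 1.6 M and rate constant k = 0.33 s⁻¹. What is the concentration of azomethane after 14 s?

0.01576 M

Step 1: For a first-order reaction: [azomethane] = [azomethane]₀ × e^(-kt)
Step 2: [azomethane] = 1.6 × e^(-0.33 × 14)
Step 3: [azomethane] = 1.6 × e^(-4.62)
Step 4: [azomethane] = 1.6 × 0.0098528 = 0.01576 M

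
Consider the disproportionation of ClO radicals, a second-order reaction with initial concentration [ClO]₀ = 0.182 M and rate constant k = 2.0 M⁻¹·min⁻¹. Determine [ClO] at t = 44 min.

0.0107 M

Step 1: For a second-order reaction: 1/[ClO] = 1/[ClO]₀ + kt
Step 2: 1/[ClO] = 1/0.182 + 2.0 × 44
Step 3: 1/[ClO] = 5.495 + 88 = 93.49
Step 4: [ClO] = 1/93.49 = 0.0107 M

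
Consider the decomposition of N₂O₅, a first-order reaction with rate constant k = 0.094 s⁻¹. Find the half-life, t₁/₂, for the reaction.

7.374 s

Step 1: For a first-order reaction, t₁/₂ = ln(2)/k
Step 2: t₁/₂ = ln(2)/0.094
Step 3: t₁/₂ = 0.6931/0.094 = 7.374 s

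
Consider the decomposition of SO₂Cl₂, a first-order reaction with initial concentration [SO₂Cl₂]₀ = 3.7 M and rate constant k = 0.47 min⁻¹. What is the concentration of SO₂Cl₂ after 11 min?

0.02103 M

Step 1: For a first-order reaction: [SO₂Cl₂] = [SO₂Cl₂]₀ × e^(-kt)
Step 2: [SO₂Cl₂] = 3.7 × e^(-0.47 × 11)
Step 3: [SO₂Cl₂] = 3.7 × e^(-5.17)
Step 4: [SO₂Cl₂] = 3.7 × 0.00568457 = 0.02103 M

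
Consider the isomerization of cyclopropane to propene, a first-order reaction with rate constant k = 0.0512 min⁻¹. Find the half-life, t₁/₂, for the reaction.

13.54 min

Step 1: For a first-order reaction, t₁/₂ = ln(2)/k
Step 2: t₁/₂ = ln(2)/0.0512
Step 3: t₁/₂ = 0.6931/0.0512 = 13.54 min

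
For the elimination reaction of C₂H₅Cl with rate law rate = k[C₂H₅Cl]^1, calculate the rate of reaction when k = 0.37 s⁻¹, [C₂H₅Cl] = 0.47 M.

0.1739 M/s

Step 1: Identify the rate law: rate = k[C₂H₅Cl]^1
Step 2: Substitute values: rate = 0.37 × (0.47)^1
Step 3: Calculate: rate = 0.37 × 0.47 = 0.1739 M/s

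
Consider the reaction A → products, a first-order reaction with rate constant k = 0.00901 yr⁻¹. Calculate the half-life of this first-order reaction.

76.93 yr

Step 1: For a first-order reaction, t₁/₂ = ln(2)/k
Step 2: t₁/₂ = ln(2)/0.00901
Step 3: t₁/₂ = 0.6931/0.00901 = 76.93 yr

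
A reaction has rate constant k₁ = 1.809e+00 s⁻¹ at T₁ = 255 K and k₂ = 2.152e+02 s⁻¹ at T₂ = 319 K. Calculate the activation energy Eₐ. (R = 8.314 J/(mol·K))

50.5 kJ/mol

Step 1: Use the two-temperature Arrhenius form: ln(k₂/k₁) = -Eₐ/R × (1/T₂ - 1/T₁)
Step 2: ln(k₂/k₁) = ln(2.152e+02/1.809e+00) = ln(118.961) = 4.77879
Step 3: 1/T₂ - 1/T₁ = 1/319 - 1/255 = -7.867724e-04 K⁻¹
Step 4: Eₐ = -R × ln(k₂/k₁) / (1/T₂ - 1/T₁) = -8.314 × 4.77879 / -7.867724e-04
Step 5: Eₐ = 5.0499e+04 J/mol = 50.5 kJ/mol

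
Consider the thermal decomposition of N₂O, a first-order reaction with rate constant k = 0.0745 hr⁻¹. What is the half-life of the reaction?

9.304 hr

Step 1: For a first-order reaction, t₁/₂ = ln(2)/k
Step 2: t₁/₂ = ln(2)/0.0745
Step 3: t₁/₂ = 0.6931/0.0745 = 9.304 hr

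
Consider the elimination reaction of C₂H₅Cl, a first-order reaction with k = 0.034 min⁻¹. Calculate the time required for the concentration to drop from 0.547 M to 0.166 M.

35.07 min

Step 1: For first-order: t = ln([C₂H₅Cl]₀/[C₂H₅Cl])/k
Step 2: t = ln(0.547/0.166)/0.034
Step 3: t = ln(3.295)/0.034
Step 4: t = 1.192/0.034 = 35.07 min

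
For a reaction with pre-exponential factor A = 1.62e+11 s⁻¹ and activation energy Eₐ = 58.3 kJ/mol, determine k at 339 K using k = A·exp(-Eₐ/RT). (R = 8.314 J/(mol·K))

1.68e+02 s⁻¹

Step 1: Use the Arrhenius equation: k = A × exp(-Eₐ/RT)
Step 2: Convert Eₐ to J/mol: 58.3 kJ/mol = 58300 J/mol
Step 3: Calculate the exponent: -Eₐ/(RT) = -58300/(8.314 × 339) = -20.68516
Step 4: k = 1.62e+11 × exp(-20.68516)
Step 5: k = 1.62e+11 × 1.03884e-09 = 1.6829e+02 s⁻¹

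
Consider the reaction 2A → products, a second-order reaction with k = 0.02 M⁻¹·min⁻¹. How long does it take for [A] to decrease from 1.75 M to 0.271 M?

155.9 min

Step 1: For second-order: t = (1/[A] - 1/[A]₀)/k
Step 2: t = (1/0.271 - 1/1.75)/0.02
Step 3: t = (3.69 - 0.5714)/0.02
Step 4: t = 3.119/0.02 = 155.9 min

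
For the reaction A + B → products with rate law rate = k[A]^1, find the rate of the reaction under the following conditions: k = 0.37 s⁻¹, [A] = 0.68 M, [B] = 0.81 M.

0.2516 M/s

Step 1: The rate law is rate = k[A]^1
Step 2: Note that the rate does not depend on [B] (zero order in B).
Step 3: rate = 0.37 × (0.68)^1 = 0.2516 M/s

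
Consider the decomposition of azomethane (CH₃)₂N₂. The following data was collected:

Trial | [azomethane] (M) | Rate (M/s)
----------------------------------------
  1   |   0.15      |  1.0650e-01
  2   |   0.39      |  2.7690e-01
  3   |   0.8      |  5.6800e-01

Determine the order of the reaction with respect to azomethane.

first order (1)

Step 1: Compare trials to find order n where rate₂/rate₁ = ([azomethane]₂/[azomethane]₁)^n
Step 2: rate₂/rate₁ = 2.7690e-01/1.0650e-01 = 2.6
Step 3: [azomethane]₂/[azomethane]₁ = 0.39/0.15 = 2.6
Step 4: n = ln(2.6)/ln(2.6) = 1.00 ≈ 1
Step 5: The reaction is first order in azomethane.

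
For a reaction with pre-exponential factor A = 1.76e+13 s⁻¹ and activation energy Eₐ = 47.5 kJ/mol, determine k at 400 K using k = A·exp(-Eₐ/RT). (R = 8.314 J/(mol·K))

1.10e+07 s⁻¹

Step 1: Use the Arrhenius equation: k = A × exp(-Eₐ/RT)
Step 2: Convert Eₐ to J/mol: 47.5 kJ/mol = 47500 J/mol
Step 3: Calculate the exponent: -Eₐ/(RT) = -47500/(8.314 × 400) = -14.28314
Step 4: k = 1.76e+13 × exp(-14.28314)
Step 5: k = 1.76e+13 × 6.26486e-07 = 1.1026e+07 s⁻¹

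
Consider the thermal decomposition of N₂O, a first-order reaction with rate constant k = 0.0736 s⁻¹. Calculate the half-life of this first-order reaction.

9.418 s

Step 1: For a first-order reaction, t₁/₂ = ln(2)/k
Step 2: t₁/₂ = ln(2)/0.0736
Step 3: t₁/₂ = 0.6931/0.0736 = 9.418 s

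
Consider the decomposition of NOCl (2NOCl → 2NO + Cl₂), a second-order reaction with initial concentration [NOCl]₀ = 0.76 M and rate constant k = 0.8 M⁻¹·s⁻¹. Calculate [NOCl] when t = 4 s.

0.2214 M

Step 1: For a second-order reaction: 1/[NOCl] = 1/[NOCl]₀ + kt
Step 2: 1/[NOCl] = 1/0.76 + 0.8 × 4
Step 3: 1/[NOCl] = 1.316 + 3.2 = 4.516
Step 4: [NOCl] = 1/4.516 = 0.2214 M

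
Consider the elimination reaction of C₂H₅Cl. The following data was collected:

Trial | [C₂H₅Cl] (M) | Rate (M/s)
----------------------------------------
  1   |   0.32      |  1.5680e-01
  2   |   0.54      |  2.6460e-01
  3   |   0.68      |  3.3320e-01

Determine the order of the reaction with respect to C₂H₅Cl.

first order (1)

Step 1: Compare trials to find order n where rate₂/rate₁ = ([C₂H₅Cl]₂/[C₂H₅Cl]₁)^n
Step 2: rate₂/rate₁ = 2.6460e-01/1.5680e-01 = 1.688
Step 3: [C₂H₅Cl]₂/[C₂H₅Cl]₁ = 0.54/0.32 = 1.688
Step 4: n = ln(1.688)/ln(1.688) = 1.00 ≈ 1
Step 5: The reaction is first order in C₂H₅Cl.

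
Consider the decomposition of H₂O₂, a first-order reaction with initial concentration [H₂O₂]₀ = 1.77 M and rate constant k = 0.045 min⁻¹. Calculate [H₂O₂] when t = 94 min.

0.02576 M

Step 1: For a first-order reaction: [H₂O₂] = [H₂O₂]₀ × e^(-kt)
Step 2: [H₂O₂] = 1.77 × e^(-0.045 × 94)
Step 3: [H₂O₂] = 1.77 × e^(-4.23)
Step 4: [H₂O₂] = 1.77 × 0.0145524 = 0.02576 M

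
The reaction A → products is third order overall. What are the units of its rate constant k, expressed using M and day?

M⁻²·day⁻¹

Step 1: For overall order n, rate = k × (concentration)^n.
Step 2: Rate has units M·day⁻¹; concentration term has units M^3.
Step 3: k = rate / (concentration)^n, so units of k = M^(1-3)·day⁻¹ = M⁻²·day⁻¹.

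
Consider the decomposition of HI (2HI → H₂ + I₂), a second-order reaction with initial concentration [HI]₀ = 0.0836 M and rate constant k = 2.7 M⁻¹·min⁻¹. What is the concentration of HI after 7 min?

0.0324 M

Step 1: For a second-order reaction: 1/[HI] = 1/[HI]₀ + kt
Step 2: 1/[HI] = 1/0.0836 + 2.7 × 7
Step 3: 1/[HI] = 11.96 + 18.9 = 30.86
Step 4: [HI] = 1/30.86 = 0.0324 M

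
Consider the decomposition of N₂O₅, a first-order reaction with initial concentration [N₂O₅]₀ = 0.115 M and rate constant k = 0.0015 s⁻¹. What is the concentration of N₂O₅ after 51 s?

0.1065 M

Step 1: For a first-order reaction: [N₂O₅] = [N₂O₅]₀ × e^(-kt)
Step 2: [N₂O₅] = 0.115 × e^(-0.0015 × 51)
Step 3: [N₂O₅] = 0.115 × e^(-0.0765)
Step 4: [N₂O₅] = 0.115 × 0.926353 = 0.1065 M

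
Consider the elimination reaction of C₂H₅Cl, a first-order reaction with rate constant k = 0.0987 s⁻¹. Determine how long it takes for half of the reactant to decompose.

7.023 s

Step 1: For a first-order reaction, t₁/₂ = ln(2)/k
Step 2: t₁/₂ = ln(2)/0.0987
Step 3: t₁/₂ = 0.6931/0.0987 = 7.023 s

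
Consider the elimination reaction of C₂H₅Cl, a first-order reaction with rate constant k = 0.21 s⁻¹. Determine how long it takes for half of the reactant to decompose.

3.301 s

Step 1: For a first-order reaction, t₁/₂ = ln(2)/k
Step 2: t₁/₂ = ln(2)/0.21
Step 3: t₁/₂ = 0.6931/0.21 = 3.301 s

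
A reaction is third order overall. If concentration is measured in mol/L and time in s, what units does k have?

(mol/L)⁻²·s⁻¹

Step 1: For overall order n, rate = k × (concentration)^n.
Step 2: Rate has units mol/L·s⁻¹; concentration term has units (mol/L)^3.
Step 3: k = rate / (concentration)^n, so units of k = (mol/L)^(1-3)·s⁻¹ = (mol/L)⁻²·s⁻¹.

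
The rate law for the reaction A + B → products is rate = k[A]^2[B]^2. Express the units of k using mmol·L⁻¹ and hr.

(mmol·L⁻¹)⁻³·hr⁻¹

Step 1: Overall order = 2 + 2 = 4.
Step 2: rate has units mmol·L⁻¹·hr⁻¹; [A]^2[B]^2 has units (mmol·L⁻¹)^4.
Step 3: k = rate/([A]^2[B]^2), so units of k = (mmol·L⁻¹)^(1-4)·hr⁻¹ = (mmol·L⁻¹)⁻³·hr⁻¹.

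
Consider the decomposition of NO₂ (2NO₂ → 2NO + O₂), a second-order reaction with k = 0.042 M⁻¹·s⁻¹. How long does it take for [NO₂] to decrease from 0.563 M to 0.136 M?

132.8 s

Step 1: For second-order: t = (1/[NO₂] - 1/[NO₂]₀)/k
Step 2: t = (1/0.136 - 1/0.563)/0.042
Step 3: t = (7.353 - 1.776)/0.042
Step 4: t = 5.577/0.042 = 132.8 s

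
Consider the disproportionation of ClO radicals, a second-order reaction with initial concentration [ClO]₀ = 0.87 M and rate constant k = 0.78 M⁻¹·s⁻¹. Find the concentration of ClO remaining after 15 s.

0.07782 M

Step 1: For a second-order reaction: 1/[ClO] = 1/[ClO]₀ + kt
Step 2: 1/[ClO] = 1/0.87 + 0.78 × 15
Step 3: 1/[ClO] = 1.149 + 11.7 = 12.85
Step 4: [ClO] = 1/12.85 = 0.07782 M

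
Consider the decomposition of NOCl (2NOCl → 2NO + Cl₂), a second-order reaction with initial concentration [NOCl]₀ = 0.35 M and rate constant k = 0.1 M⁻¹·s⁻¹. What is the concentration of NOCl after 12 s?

0.2465 M

Step 1: For a second-order reaction: 1/[NOCl] = 1/[NOCl]₀ + kt
Step 2: 1/[NOCl] = 1/0.35 + 0.1 × 12
Step 3: 1/[NOCl] = 2.857 + 1.2 = 4.057
Step 4: [NOCl] = 1/4.057 = 0.2465 M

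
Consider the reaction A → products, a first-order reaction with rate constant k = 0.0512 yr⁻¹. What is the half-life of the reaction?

13.54 yr

Step 1: For a first-order reaction, t₁/₂ = ln(2)/k
Step 2: t₁/₂ = ln(2)/0.0512
Step 3: t₁/₂ = 0.6931/0.0512 = 13.54 yr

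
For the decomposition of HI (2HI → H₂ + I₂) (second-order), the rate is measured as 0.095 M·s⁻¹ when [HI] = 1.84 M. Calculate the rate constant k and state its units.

0.02806 M⁻¹·s⁻¹

Step 1: rate = k[HI]^2, so k = rate / [HI]^2.
Step 2: k = 0.095 / (1.84)^2 = 0.095 / 3.386.
Step 3: k = 0.02806 M⁻¹·s⁻¹.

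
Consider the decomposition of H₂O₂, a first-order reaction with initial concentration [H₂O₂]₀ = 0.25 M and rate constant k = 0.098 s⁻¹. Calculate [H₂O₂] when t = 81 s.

8.923e-05 M

Step 1: For a first-order reaction: [H₂O₂] = [H₂O₂]₀ × e^(-kt)
Step 2: [H₂O₂] = 0.25 × e^(-0.098 × 81)
Step 3: [H₂O₂] = 0.25 × e^(-7.938)
Step 4: [H₂O₂] = 0.25 × 0.00035692 = 8.923e-05 M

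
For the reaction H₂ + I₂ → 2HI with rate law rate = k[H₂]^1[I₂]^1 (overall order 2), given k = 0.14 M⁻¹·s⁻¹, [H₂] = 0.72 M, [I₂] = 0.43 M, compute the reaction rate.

0.04334 M/s

Step 1: The rate law is rate = k[H₂]^1[I₂]^1, overall order = 1+1 = 2
Step 2: Substitute values: rate = 0.14 × (0.72)^1 × (0.43)^1
Step 3: rate = 0.14 × 0.72 × 0.43 = 0.043344 M/s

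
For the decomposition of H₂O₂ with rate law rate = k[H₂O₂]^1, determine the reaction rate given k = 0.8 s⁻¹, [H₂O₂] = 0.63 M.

0.504 M/s

Step 1: Identify the rate law: rate = k[H₂O₂]^1
Step 2: Substitute values: rate = 0.8 × (0.63)^1
Step 3: Calculate: rate = 0.8 × 0.63 = 0.504 M/s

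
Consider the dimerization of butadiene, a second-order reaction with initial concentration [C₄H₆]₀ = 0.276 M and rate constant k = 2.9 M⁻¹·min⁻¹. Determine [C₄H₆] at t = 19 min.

0.01703 M

Step 1: For a second-order reaction: 1/[C₄H₆] = 1/[C₄H₆]₀ + kt
Step 2: 1/[C₄H₆] = 1/0.276 + 2.9 × 19
Step 3: 1/[C₄H₆] = 3.623 + 55.1 = 58.72
Step 4: [C₄H₆] = 1/58.72 = 0.01703 M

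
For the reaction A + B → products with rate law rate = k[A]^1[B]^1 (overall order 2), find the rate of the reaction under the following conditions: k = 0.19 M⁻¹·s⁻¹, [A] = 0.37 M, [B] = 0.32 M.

0.0225 M/s

Step 1: The rate law is rate = k[A]^1[B]^1, overall order = 1+1 = 2
Step 2: Substitute values: rate = 0.19 × (0.37)^1 × (0.32)^1
Step 3: rate = 0.19 × 0.37 × 0.32 = 0.022496 M/s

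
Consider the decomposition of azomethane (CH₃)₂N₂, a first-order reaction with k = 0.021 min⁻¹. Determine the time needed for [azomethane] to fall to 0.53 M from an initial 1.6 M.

52.61 min

Step 1: For first-order: t = ln([azomethane]₀/[azomethane])/k
Step 2: t = ln(1.6/0.53)/0.021
Step 3: t = ln(3.019)/0.021
Step 4: t = 1.105/0.021 = 52.61 min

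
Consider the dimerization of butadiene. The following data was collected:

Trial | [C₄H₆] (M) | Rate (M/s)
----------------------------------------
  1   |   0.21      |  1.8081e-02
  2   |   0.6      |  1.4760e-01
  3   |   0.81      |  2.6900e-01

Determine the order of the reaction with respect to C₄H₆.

second order (2)

Step 1: Compare trials to find order n where rate₂/rate₁ = ([C₄H₆]₂/[C₄H₆]₁)^n
Step 2: rate₂/rate₁ = 1.4760e-01/1.8081e-02 = 8.163
Step 3: [C₄H₆]₂/[C₄H₆]₁ = 0.6/0.21 = 2.857
Step 4: n = ln(8.163)/ln(2.857) = 2.00 ≈ 2
Step 5: The reaction is second order in C₄H₆.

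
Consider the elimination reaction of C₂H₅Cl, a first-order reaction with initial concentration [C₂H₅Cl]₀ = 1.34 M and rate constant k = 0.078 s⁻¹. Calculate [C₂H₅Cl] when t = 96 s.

0.0007501 M

Step 1: For a first-order reaction: [C₂H₅Cl] = [C₂H₅Cl]₀ × e^(-kt)
Step 2: [C₂H₅Cl] = 1.34 × e^(-0.078 × 96)
Step 3: [C₂H₅Cl] = 1.34 × e^(-7.488)
Step 4: [C₂H₅Cl] = 1.34 × 0.000559761 = 0.0007501 M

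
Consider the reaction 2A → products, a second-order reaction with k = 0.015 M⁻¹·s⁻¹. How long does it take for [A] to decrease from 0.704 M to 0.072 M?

831.2 s

Step 1: For second-order: t = (1/[A] - 1/[A]₀)/k
Step 2: t = (1/0.072 - 1/0.704)/0.015
Step 3: t = (13.89 - 1.42)/0.015
Step 4: t = 12.47/0.015 = 831.2 s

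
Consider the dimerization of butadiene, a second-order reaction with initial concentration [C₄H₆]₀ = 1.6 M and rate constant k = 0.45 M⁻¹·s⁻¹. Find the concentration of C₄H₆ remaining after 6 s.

0.3008 M

Step 1: For a second-order reaction: 1/[C₄H₆] = 1/[C₄H₆]₀ + kt
Step 2: 1/[C₄H₆] = 1/1.6 + 0.45 × 6
Step 3: 1/[C₄H₆] = 0.625 + 2.7 = 3.325
Step 4: [C₄H₆] = 1/3.325 = 0.3008 M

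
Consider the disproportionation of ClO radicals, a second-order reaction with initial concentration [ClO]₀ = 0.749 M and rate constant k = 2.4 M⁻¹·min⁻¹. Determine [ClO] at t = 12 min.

0.03318 M

Step 1: For a second-order reaction: 1/[ClO] = 1/[ClO]₀ + kt
Step 2: 1/[ClO] = 1/0.749 + 2.4 × 12
Step 3: 1/[ClO] = 1.335 + 28.8 = 30.14
Step 4: [ClO] = 1/30.14 = 0.03318 M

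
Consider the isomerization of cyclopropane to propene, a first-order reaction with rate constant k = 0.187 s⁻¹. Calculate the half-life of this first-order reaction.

3.707 s

Step 1: For a first-order reaction, t₁/₂ = ln(2)/k
Step 2: t₁/₂ = ln(2)/0.187
Step 3: t₁/₂ = 0.6931/0.187 = 3.707 s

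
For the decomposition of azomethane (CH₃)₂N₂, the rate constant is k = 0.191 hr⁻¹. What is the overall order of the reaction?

first order (1)

Step 1: The units of k for an nth-order reaction are (concentration)^(1-n)·(time)⁻¹.
Step 2: Here k has units hr⁻¹, so the concentration exponent is 0.
Step 3: 1 - n = 0 ⇒ n = 1. The reaction is first order.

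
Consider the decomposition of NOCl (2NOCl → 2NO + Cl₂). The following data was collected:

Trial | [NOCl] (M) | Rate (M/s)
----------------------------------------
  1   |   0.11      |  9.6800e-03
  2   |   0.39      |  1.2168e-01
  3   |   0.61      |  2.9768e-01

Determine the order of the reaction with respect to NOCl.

second order (2)

Step 1: Compare trials to find order n where rate₂/rate₁ = ([NOCl]₂/[NOCl]₁)^n
Step 2: rate₂/rate₁ = 1.2168e-01/9.6800e-03 = 12.57
Step 3: [NOCl]₂/[NOCl]₁ = 0.39/0.11 = 3.545
Step 4: n = ln(12.57)/ln(3.545) = 2.00 ≈ 2
Step 5: The reaction is second order in NOCl.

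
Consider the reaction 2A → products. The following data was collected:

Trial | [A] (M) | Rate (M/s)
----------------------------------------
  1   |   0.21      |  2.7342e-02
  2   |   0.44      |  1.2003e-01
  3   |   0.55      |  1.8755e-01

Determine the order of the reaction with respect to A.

second order (2)

Step 1: Compare trials to find order n where rate₂/rate₁ = ([A]₂/[A]₁)^n
Step 2: rate₂/rate₁ = 1.2003e-01/2.7342e-02 = 4.39
Step 3: [A]₂/[A]₁ = 0.44/0.21 = 2.095
Step 4: n = ln(4.39)/ln(2.095) = 2.00 ≈ 2
Step 5: The reaction is second order in A.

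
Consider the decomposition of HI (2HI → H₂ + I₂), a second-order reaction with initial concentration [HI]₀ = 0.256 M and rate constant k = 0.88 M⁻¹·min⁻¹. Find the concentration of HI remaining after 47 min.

0.02209 M

Step 1: For a second-order reaction: 1/[HI] = 1/[HI]₀ + kt
Step 2: 1/[HI] = 1/0.256 + 0.88 × 47
Step 3: 1/[HI] = 3.906 + 41.36 = 45.27
Step 4: [HI] = 1/45.27 = 0.02209 M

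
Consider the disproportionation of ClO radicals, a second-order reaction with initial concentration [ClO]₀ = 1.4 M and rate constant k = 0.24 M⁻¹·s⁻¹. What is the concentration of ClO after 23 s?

0.1604 M

Step 1: For a second-order reaction: 1/[ClO] = 1/[ClO]₀ + kt
Step 2: 1/[ClO] = 1/1.4 + 0.24 × 23
Step 3: 1/[ClO] = 0.7143 + 5.52 = 6.234
Step 4: [ClO] = 1/6.234 = 0.1604 M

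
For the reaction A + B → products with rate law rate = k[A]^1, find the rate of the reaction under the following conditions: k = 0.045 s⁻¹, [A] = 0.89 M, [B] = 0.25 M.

0.04005 M/s

Step 1: The rate law is rate = k[A]^1
Step 2: Note that the rate does not depend on [B] (zero order in B).
Step 3: rate = 0.045 × (0.89)^1 = 0.04005 M/s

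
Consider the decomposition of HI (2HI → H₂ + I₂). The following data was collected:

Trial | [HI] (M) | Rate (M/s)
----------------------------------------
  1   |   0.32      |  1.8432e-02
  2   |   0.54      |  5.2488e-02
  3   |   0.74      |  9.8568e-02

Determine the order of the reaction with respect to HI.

second order (2)

Step 1: Compare trials to find order n where rate₂/rate₁ = ([HI]₂/[HI]₁)^n
Step 2: rate₂/rate₁ = 5.2488e-02/1.8432e-02 = 2.848
Step 3: [HI]₂/[HI]₁ = 0.54/0.32 = 1.688
Step 4: n = ln(2.848)/ln(1.688) = 2.00 ≈ 2
Step 5: The reaction is second order in HI.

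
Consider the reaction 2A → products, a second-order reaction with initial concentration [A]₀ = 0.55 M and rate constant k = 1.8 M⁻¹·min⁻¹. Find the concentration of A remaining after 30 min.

0.01792 M

Step 1: For a second-order reaction: 1/[A] = 1/[A]₀ + kt
Step 2: 1/[A] = 1/0.55 + 1.8 × 30
Step 3: 1/[A] = 1.818 + 54 = 55.82
Step 4: [A] = 1/55.82 = 0.01792 M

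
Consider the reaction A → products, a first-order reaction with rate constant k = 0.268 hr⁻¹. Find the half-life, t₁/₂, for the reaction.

2.586 hr

Step 1: For a first-order reaction, t₁/₂ = ln(2)/k
Step 2: t₁/₂ = ln(2)/0.268
Step 3: t₁/₂ = 0.6931/0.268 = 2.586 hr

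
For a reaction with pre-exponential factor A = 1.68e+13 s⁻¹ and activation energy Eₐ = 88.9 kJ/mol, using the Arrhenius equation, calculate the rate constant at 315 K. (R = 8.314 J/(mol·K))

3.04e-02 s⁻¹

Step 1: Use the Arrhenius equation: k = A × exp(-Eₐ/RT)
Step 2: Convert Eₐ to J/mol: 88.9 kJ/mol = 88900 J/mol
Step 3: Calculate the exponent: -Eₐ/(RT) = -88900/(8.314 × 315) = -33.94542
Step 4: k = 1.68e+13 × exp(-33.94542)
Step 5: k = 1.68e+13 × 1.81005e-15 = 3.0409e-02 s⁻¹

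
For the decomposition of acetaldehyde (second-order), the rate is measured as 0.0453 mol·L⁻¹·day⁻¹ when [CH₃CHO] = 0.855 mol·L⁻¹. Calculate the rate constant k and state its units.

0.06197 (mol·L⁻¹)⁻¹·day⁻¹

Step 1: rate = k[CH₃CHO]^2, so k = rate / [CH₃CHO]^2.
Step 2: k = 0.0453 / (0.855)^2 = 0.0453 / 0.731.
Step 3: k = 0.06197 (mol·L⁻¹)⁻¹·day⁻¹.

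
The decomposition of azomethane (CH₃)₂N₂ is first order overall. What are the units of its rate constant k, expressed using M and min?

min⁻¹

Step 1: For overall order n, rate = k × (concentration)^n.
Step 2: Rate has units M·min⁻¹; concentration term has units M^1.
Step 3: k = rate / (concentration)^n, so units of k = M^(1-1)·min⁻¹ = min⁻¹.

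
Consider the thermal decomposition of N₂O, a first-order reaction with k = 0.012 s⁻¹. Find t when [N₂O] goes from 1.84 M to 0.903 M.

59.32 s

Step 1: For first-order: t = ln([N₂O]₀/[N₂O])/k
Step 2: t = ln(1.84/0.903)/0.012
Step 3: t = ln(2.038)/0.012
Step 4: t = 0.7118/0.012 = 59.32 s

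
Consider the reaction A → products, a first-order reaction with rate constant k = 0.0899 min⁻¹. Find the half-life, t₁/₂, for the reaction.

7.71 min

Step 1: For a first-order reaction, t₁/₂ = ln(2)/k
Step 2: t₁/₂ = ln(2)/0.0899
Step 3: t₁/₂ = 0.6931/0.0899 = 7.71 min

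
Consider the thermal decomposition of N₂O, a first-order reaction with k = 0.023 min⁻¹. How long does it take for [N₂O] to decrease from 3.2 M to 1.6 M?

30.14 min

Step 1: For first-order: t = ln([N₂O]₀/[N₂O])/k
Step 2: t = ln(3.2/1.6)/0.023
Step 3: t = ln(2)/0.023
Step 4: t = 0.6931/0.023 = 30.14 min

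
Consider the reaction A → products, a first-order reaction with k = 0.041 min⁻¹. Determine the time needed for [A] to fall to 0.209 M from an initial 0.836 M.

33.81 min

Step 1: For first-order: t = ln([A]₀/[A])/k
Step 2: t = ln(0.836/0.209)/0.041
Step 3: t = ln(4)/0.041
Step 4: t = 1.386/0.041 = 33.81 min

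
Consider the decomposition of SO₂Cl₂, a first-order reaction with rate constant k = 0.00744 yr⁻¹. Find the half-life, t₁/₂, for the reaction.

93.16 yr

Step 1: For a first-order reaction, t₁/₂ = ln(2)/k
Step 2: t₁/₂ = ln(2)/0.00744
Step 3: t₁/₂ = 0.6931/0.00744 = 93.16 yr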